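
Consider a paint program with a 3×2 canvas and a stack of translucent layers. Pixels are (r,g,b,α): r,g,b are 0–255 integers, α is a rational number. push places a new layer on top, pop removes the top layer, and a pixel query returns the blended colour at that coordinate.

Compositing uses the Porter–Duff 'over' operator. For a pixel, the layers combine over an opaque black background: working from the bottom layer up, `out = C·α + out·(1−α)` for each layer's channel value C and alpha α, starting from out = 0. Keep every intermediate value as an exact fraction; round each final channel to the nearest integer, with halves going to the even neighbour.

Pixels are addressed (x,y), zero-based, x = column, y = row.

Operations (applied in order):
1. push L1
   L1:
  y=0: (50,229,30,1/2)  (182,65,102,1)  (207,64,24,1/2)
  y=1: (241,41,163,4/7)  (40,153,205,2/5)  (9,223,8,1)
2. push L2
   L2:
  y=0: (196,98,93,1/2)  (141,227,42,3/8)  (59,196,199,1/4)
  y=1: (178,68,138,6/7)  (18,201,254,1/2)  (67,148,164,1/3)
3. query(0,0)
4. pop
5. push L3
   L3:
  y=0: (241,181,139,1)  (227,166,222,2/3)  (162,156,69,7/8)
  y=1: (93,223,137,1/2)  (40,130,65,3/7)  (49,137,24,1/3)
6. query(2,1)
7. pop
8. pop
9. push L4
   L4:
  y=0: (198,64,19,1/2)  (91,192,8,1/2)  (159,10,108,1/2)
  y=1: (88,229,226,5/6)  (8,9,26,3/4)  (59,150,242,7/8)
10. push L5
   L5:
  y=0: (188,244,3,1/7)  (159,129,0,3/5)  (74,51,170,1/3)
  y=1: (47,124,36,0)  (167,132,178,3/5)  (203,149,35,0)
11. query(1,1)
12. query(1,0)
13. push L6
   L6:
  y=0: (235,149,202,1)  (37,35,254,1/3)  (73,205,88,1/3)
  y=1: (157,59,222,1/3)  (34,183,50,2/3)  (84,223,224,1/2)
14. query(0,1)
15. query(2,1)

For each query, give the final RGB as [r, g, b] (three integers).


query (0,0) [L1,L2] — begin 0,0,0
+L1 (α=1/2) → [25, 229/2, 15]
+L2 (α=1/2) → [221/2, 425/4, 54]
→ [110, 106, 54]

query (2,1) [L1,L3] — begin 0,0,0
+L1 (α=1) → [9, 223, 8]
+L3 (α=1/3) → [67/3, 583/3, 40/3]
rounded: [22, 194, 13]

at x=1,y=1 over L4,L5:
L4 α=3/4: [6, 27/4, 39/2]
L5 α=3/5: [513/5, 819/10, 573/5]
rounded: [103, 82, 115]

at x=1,y=0 over L4,L5:
after L4 α=1/2: [91/2, 96, 4]
after L5 α=3/5: [568/5, 579/5, 8/5]
rounded: [114, 116, 2]

query (0,1) [L4,L5,L6] — begin 0,0,0
L4 α=5/6: [220/3, 1145/6, 565/3]
L5 α=0: [220/3, 1145/6, 565/3]
L6 α=1/3: [911/9, 1322/9, 1796/9]
→ [101, 147, 200]

query (2,1) [L4,L5,L6] — begin 0,0,0
L4 α=7/8: [413/8, 525/4, 847/4]
L5 α=0: [413/8, 525/4, 847/4]
L6 α=1/2: [1085/16, 1417/8, 1743/8]
= [68, 177, 218]


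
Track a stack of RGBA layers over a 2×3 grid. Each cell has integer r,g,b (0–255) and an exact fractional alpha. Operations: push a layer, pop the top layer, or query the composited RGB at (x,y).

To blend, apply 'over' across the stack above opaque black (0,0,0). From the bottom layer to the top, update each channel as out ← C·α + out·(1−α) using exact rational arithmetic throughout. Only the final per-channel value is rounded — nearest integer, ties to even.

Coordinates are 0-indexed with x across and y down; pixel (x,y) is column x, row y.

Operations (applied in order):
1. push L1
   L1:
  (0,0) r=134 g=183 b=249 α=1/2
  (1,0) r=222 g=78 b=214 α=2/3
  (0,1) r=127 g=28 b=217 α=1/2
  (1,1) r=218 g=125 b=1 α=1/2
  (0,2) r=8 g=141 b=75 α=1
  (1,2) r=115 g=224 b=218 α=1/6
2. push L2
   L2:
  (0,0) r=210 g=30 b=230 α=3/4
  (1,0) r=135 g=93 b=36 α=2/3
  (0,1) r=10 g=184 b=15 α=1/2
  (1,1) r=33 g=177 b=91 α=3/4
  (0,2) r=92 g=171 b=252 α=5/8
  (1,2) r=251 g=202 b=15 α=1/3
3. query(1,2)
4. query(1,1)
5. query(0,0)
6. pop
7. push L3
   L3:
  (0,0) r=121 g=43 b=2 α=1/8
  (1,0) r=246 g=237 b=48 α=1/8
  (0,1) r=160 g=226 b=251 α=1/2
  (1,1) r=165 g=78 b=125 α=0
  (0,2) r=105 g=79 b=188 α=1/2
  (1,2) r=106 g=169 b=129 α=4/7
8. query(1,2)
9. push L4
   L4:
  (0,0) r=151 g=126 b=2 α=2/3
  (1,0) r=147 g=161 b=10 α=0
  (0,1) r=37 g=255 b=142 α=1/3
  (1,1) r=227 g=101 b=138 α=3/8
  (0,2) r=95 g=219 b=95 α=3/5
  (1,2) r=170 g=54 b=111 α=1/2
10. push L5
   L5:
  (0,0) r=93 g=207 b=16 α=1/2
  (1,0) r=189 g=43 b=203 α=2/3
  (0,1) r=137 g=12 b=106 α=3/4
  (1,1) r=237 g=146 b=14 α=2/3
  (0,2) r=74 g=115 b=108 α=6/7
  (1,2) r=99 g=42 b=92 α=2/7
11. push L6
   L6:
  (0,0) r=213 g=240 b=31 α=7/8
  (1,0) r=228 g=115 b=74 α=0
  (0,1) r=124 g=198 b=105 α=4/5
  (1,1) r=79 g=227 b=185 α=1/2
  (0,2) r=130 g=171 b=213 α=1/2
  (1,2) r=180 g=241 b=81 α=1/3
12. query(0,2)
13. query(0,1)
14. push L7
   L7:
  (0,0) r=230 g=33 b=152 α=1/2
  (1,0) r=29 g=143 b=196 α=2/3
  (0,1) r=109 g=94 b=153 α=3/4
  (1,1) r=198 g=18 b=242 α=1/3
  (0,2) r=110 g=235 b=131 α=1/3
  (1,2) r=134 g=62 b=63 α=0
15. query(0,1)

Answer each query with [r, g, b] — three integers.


(1,2) stack=L1,L2; from [0,0,0]:
after L1 α=1/6: [115/6, 112/3, 109/3]
after L2 α=1/3: [868/9, 830/9, 263/9]
→ [96, 92, 29]

at x=1,y=1 over L1,L2:
after L1 α=1/2: [109, 125/2, 1/2]
after L2 α=3/4: [52, 1187/8, 547/8]
rounded: [52, 148, 68]

(0,0) stack=L1,L2; from [0,0,0]:
after L1 α=1/2: [67, 183/2, 249/2]
after L2 α=3/4: [697/4, 363/8, 1629/8]
= [174, 45, 204]

query (1,2) [L1,L3] — begin 0,0,0
L1 α=1/6: [115/6, 112/3, 109/3]
L3 α=4/7: [963/14, 788/7, 625/7]
= [69, 113, 89]

at x=0,y=2 over L1,L3,L4,L5,L6:
L1 α=1: [8, 141, 75]
L3 α=1/2: [113/2, 110, 263/2]
L4 α=3/5: [398/5, 877/5, 548/5]
L5 α=6/7: [374/5, 4327/35, 3788/35]
L6 α=1/2: [512/5, 5156/35, 11243/70]
rounded: [102, 147, 161]

at x=0,y=1 over L1,L3,L4,L5,L6:
+L1 (α=1/2) → [127/2, 14, 217/2]
+L3 (α=1/2) → [447/4, 120, 719/4]
+L4 (α=1/3) → [521/6, 165, 1003/6]
+L5 (α=3/4) → [2987/24, 201/4, 2911/24]
+L6 (α=4/5) → [14891/120, 3369/20, 12991/120]
→ [124, 168, 108]

at x=0,y=1 over L1,L3,L4,L5,L6,L7:
after L1 α=1/2: [127/2, 14, 217/2]
after L3 α=1/2: [447/4, 120, 719/4]
after L4 α=1/3: [521/6, 165, 1003/6]
after L5 α=3/4: [2987/24, 201/4, 2911/24]
after L6 α=4/5: [14891/120, 3369/20, 12991/120]
after L7 α=3/4: [54131/480, 9009/80, 68071/480]
→ [113, 113, 142]


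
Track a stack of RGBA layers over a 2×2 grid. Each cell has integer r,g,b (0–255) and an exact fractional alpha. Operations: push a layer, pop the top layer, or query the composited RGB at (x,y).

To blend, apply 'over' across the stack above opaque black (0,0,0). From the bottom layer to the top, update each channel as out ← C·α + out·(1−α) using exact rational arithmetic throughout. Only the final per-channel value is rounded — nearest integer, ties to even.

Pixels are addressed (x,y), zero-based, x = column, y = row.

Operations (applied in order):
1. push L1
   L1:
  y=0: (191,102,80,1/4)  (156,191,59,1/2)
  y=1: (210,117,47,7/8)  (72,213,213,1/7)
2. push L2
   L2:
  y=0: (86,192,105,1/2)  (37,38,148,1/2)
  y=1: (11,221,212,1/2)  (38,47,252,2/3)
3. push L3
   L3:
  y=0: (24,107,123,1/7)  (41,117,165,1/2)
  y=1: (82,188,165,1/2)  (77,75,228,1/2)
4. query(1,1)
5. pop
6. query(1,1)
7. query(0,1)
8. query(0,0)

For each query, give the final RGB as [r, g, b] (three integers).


(1,1) stack=L1,L2,L3; from [0,0,0]:
after L1 α=1/7: [72/7, 213/7, 213/7]
after L2 α=2/3: [604/21, 871/21, 1247/7]
after L3 α=1/2: [2221/42, 1223/21, 2843/14]
= [53, 58, 203]

(1,1) stack=L1,L2; from [0,0,0]:
L1 α=1/7: [72/7, 213/7, 213/7]
L2 α=2/3: [604/21, 871/21, 1247/7]
= [29, 41, 178]

at x=0,y=1 over L1,L2:
L1 α=7/8: [735/4, 819/8, 329/8]
L2 α=1/2: [779/8, 2587/16, 2025/16]
rounded: [97, 162, 127]

at x=0,y=0 over L1,L2:
L1 α=1/4: [191/4, 51/2, 20]
L2 α=1/2: [535/8, 435/4, 125/2]
→ [67, 109, 62]


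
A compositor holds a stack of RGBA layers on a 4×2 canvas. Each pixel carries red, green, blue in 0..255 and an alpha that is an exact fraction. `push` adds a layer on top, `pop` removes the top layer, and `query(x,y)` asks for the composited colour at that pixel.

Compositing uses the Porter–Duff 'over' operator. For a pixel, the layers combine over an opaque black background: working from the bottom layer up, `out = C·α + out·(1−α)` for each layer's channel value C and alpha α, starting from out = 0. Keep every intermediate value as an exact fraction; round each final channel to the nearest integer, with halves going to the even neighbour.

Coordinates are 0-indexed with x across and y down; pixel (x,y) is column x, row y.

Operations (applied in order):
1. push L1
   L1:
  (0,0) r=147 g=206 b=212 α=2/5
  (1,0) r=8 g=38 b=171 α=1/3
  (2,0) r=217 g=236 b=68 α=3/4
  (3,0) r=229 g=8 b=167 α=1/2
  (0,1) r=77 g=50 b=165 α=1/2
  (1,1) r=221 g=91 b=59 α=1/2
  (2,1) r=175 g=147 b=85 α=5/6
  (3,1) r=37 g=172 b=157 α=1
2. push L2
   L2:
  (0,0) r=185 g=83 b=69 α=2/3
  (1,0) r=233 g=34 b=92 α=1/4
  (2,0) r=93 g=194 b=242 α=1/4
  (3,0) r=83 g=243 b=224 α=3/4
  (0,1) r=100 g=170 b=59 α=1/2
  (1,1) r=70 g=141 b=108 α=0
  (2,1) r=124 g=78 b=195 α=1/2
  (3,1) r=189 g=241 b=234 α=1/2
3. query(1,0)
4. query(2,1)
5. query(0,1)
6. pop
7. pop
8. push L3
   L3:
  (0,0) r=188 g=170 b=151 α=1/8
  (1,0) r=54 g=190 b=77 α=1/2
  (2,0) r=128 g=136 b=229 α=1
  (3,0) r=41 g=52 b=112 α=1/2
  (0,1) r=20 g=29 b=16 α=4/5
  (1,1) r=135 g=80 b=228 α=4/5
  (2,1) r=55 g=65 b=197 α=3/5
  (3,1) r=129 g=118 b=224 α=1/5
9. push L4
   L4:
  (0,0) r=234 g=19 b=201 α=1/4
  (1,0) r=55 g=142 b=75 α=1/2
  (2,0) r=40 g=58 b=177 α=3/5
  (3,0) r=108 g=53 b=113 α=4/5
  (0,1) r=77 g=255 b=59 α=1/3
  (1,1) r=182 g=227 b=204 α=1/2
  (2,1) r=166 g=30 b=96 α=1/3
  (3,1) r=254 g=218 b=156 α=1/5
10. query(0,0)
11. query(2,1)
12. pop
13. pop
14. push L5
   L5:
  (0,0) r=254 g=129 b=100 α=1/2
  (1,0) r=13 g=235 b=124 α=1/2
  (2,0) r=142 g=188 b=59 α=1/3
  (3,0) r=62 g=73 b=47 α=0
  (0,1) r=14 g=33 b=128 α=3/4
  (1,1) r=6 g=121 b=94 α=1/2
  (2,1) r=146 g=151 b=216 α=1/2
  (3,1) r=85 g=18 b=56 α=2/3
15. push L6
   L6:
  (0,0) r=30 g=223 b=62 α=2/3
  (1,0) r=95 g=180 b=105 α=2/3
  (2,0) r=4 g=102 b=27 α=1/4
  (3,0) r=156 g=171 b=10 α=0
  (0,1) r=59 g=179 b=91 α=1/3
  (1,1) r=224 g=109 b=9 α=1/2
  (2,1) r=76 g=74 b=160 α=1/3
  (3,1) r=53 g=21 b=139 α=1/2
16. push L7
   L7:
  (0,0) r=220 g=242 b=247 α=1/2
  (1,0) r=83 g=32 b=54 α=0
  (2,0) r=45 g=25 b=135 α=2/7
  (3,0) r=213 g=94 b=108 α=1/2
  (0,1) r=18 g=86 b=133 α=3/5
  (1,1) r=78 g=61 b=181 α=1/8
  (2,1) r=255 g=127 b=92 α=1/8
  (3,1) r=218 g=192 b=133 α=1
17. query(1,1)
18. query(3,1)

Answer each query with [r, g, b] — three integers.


(1,0) stack=L1,L2; from [0,0,0]:
after L1 α=1/3: [8/3, 38/3, 57]
after L2 α=1/4: [241/4, 18, 263/4]
→ [60, 18, 66]

query (2,1) [L1,L2] — begin 0,0,0
+L1 (α=5/6) → [875/6, 245/2, 425/6]
+L2 (α=1/2) → [1619/12, 401/4, 1595/12]
= [135, 100, 133]

query (0,1) [L1,L2] — begin 0,0,0
+L1 (α=1/2) → [77/2, 25, 165/2]
+L2 (α=1/2) → [277/4, 195/2, 283/4]
→ [69, 98, 71]

at x=0,y=0 over L3,L4:
after L3 α=1/8: [47/2, 85/4, 151/8]
after L4 α=1/4: [609/8, 331/16, 2061/32]
= [76, 21, 64]

(2,1) stack=L3,L4; from [0,0,0]:
L3 α=3/5: [33, 39, 591/5]
L4 α=1/3: [232/3, 36, 554/5]
= [77, 36, 111]

query (1,1) [L5,L6,L7] — begin 0,0,0
L5 α=1/2: [3, 121/2, 47]
L6 α=1/2: [227/2, 339/4, 28]
L7 α=1/8: [1745/16, 2617/32, 377/8]
→ [109, 82, 47]

at x=3,y=1 over L5,L6,L7:
L5 α=2/3: [170/3, 12, 112/3]
L6 α=1/2: [329/6, 33/2, 529/6]
L7 α=1: [218, 192, 133]
→ [218, 192, 133]


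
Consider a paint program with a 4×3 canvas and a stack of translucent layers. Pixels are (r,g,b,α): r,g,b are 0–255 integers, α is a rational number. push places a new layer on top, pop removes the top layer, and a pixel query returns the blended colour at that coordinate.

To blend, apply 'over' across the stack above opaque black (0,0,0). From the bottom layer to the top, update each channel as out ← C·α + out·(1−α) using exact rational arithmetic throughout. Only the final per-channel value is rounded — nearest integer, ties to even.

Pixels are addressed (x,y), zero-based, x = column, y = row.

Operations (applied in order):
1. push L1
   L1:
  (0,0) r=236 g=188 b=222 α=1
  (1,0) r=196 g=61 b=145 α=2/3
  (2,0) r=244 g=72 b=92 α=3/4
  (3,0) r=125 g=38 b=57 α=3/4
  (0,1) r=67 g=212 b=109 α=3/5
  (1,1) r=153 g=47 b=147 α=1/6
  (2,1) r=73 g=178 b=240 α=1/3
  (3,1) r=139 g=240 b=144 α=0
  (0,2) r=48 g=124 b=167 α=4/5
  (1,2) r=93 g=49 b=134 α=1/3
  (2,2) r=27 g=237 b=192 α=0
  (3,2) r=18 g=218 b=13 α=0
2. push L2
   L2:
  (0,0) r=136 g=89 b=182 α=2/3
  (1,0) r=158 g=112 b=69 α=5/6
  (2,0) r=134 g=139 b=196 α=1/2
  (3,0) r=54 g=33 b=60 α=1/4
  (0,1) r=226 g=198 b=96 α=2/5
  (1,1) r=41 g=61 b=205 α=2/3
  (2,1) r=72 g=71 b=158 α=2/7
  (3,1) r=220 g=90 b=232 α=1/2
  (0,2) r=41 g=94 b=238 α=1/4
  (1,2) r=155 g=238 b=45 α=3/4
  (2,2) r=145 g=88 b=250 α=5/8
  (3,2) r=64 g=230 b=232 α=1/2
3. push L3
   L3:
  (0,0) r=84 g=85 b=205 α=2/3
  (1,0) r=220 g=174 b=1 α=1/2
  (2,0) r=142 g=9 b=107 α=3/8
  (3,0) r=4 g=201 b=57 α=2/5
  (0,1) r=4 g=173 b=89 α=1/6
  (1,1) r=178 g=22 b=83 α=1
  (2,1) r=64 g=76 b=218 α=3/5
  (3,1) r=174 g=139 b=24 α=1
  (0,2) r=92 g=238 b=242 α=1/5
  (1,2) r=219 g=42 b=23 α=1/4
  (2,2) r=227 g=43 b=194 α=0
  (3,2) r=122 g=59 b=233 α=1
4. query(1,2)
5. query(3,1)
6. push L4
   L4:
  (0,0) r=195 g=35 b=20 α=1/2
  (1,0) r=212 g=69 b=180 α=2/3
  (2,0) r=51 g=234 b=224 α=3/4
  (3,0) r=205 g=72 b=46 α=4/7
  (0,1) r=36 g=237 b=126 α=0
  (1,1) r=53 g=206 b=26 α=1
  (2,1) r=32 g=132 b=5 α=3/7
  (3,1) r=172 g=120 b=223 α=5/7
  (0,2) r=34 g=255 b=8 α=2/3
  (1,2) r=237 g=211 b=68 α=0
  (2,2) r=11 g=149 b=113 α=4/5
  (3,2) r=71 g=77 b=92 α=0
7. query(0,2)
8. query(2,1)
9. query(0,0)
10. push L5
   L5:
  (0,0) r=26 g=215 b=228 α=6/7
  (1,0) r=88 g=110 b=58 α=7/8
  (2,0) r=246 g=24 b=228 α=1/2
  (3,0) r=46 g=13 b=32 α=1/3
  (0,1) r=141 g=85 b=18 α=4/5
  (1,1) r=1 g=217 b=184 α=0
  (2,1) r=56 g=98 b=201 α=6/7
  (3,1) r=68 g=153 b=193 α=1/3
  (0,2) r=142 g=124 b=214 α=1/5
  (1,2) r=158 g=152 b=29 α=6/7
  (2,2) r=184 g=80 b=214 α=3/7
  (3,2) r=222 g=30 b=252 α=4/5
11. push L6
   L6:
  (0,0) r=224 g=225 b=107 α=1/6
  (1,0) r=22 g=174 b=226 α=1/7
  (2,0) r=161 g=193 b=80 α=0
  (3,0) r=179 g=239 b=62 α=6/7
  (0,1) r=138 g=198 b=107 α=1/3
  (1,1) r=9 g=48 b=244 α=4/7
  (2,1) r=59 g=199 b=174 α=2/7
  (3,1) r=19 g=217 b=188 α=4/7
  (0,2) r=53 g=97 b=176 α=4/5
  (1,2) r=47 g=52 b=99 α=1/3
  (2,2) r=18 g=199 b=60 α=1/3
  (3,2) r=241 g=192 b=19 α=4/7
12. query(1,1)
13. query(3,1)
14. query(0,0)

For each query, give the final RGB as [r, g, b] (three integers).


query (1,2) [L1,L2,L3] — begin 0,0,0
+L1 (α=1/3) → [31, 49/3, 134/3]
+L2 (α=3/4) → [124, 2191/12, 539/12]
+L3 (α=1/4) → [591/4, 2359/16, 631/16]
→ [148, 147, 39]

(3,1) stack=L1,L2,L3; from [0,0,0]:
+L1 (α=0) → [0, 0, 0]
+L2 (α=1/2) → [110, 45, 116]
+L3 (α=1) → [174, 139, 24]
rounded: [174, 139, 24]

at x=0,y=2 over L1,L2,L3,L4:
L1 α=4/5: [192/5, 496/5, 668/5]
L2 α=1/4: [781/20, 979/10, 1597/10]
L3 α=1/5: [1241/25, 3148/25, 4404/25]
L4 α=2/3: [2941/75, 15898/75, 4804/75]
→ [39, 212, 64]

at x=2,y=1 over L1,L2,L3,L4:
after L1 α=1/3: [73/3, 178/3, 80]
after L2 α=2/7: [797/21, 188/3, 716/7]
after L3 α=3/5: [5626/105, 212/3, 1202/7]
after L4 α=3/7: [32584/735, 2036/21, 4913/49]
= [44, 97, 100]

(0,0) stack=L1,L2,L3,L4; from [0,0,0]:
L1 α=1: [236, 188, 222]
L2 α=2/3: [508/3, 122, 586/3]
L3 α=2/3: [1012/9, 292/3, 1816/9]
L4 α=1/2: [2767/18, 397/6, 998/9]
→ [154, 66, 111]

query (1,1) [L1,L2,L3,L4,L5,L6] — begin 0,0,0
L1 α=1/6: [51/2, 47/6, 49/2]
L2 α=2/3: [215/6, 779/18, 869/6]
L3 α=1: [178, 22, 83]
L4 α=1: [53, 206, 26]
L5 α=0: [53, 206, 26]
L6 α=4/7: [195/7, 810/7, 1054/7]
= [28, 116, 151]

(3,1) stack=L1,L2,L3,L4,L5,L6; from [0,0,0]:
+L1 (α=0) → [0, 0, 0]
+L2 (α=1/2) → [110, 45, 116]
+L3 (α=1) → [174, 139, 24]
+L4 (α=5/7) → [1208/7, 878/7, 1163/7]
+L5 (α=1/3) → [964/7, 2827/21, 3677/21]
+L6 (α=4/7) → [3424/49, 8903/49, 8941/49]
= [70, 182, 182]

at x=0,y=0 over L1,L2,L3,L4,L5,L6:
+L1 (α=1) → [236, 188, 222]
+L2 (α=2/3) → [508/3, 122, 586/3]
+L3 (α=2/3) → [1012/9, 292/3, 1816/9]
+L4 (α=1/2) → [2767/18, 397/6, 998/9]
+L5 (α=6/7) → [5575/126, 8137/42, 13310/63]
+L6 (α=1/6) → [56099/756, 50135/252, 73291/378]
→ [74, 199, 194]


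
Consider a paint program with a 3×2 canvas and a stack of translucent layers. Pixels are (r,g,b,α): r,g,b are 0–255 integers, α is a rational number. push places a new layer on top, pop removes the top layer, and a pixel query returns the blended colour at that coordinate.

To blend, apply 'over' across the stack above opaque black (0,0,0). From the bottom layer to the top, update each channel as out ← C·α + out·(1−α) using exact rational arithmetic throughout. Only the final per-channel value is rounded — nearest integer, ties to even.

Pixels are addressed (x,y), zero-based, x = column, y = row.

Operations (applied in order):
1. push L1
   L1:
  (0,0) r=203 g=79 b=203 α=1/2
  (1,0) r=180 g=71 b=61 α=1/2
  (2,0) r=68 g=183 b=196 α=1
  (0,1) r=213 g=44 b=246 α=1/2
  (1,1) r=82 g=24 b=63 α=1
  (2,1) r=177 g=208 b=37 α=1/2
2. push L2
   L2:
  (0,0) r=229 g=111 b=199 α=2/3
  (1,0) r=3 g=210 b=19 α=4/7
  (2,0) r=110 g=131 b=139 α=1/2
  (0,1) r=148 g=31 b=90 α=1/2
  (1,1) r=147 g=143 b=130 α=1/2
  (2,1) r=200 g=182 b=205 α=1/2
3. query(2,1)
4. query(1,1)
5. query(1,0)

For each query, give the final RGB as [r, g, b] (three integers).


query (2,1) [L1,L2] — begin 0,0,0
+L1 (α=1/2) → [177/2, 104, 37/2]
+L2 (α=1/2) → [577/4, 143, 447/4]
= [144, 143, 112]

query (1,1) [L1,L2] — begin 0,0,0
L1 α=1: [82, 24, 63]
L2 α=1/2: [229/2, 167/2, 193/2]
= [114, 84, 96]

at x=1,y=0 over L1,L2:
after L1 α=1/2: [90, 71/2, 61/2]
after L2 α=4/7: [282/7, 1893/14, 335/14]
= [40, 135, 24]


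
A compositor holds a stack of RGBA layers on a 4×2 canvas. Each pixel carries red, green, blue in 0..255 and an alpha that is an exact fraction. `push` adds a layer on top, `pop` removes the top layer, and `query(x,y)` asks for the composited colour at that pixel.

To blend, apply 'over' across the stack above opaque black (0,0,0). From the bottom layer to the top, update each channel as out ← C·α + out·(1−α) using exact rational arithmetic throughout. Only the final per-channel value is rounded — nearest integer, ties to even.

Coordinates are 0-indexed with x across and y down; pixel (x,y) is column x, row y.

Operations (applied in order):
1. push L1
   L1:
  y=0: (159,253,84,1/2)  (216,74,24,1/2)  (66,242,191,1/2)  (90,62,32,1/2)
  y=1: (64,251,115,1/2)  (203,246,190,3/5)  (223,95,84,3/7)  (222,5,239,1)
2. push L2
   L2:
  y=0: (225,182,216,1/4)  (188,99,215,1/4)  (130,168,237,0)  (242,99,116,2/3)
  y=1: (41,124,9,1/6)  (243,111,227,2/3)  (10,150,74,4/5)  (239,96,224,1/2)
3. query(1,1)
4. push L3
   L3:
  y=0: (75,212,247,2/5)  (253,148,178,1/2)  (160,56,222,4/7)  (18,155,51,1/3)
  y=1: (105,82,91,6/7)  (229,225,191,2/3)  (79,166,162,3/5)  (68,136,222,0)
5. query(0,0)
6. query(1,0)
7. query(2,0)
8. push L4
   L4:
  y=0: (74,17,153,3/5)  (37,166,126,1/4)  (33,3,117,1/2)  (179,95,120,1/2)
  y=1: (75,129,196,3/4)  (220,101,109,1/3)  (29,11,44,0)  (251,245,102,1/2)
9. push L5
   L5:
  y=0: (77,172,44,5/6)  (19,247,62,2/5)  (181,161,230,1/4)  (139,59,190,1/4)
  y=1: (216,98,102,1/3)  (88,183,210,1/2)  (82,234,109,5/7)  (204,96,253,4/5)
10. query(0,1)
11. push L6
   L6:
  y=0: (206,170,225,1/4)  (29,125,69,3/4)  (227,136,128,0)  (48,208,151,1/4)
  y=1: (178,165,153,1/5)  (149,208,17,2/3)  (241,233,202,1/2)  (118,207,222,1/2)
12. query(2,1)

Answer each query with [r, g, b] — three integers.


at x=1,y=1 over L1,L2:
+L1 (α=3/5) → [609/5, 738/5, 114]
+L2 (α=2/3) → [1013/5, 616/5, 568/3]
= [203, 123, 189]

query (0,0) [L1,L2,L3] — begin 0,0,0
after L1 α=1/2: [159/2, 253/2, 42]
after L2 α=1/4: [927/8, 1123/8, 171/2]
after L3 α=2/5: [3981/40, 6761/40, 1501/10]
→ [100, 169, 150]

query (1,0) [L1,L2,L3] — begin 0,0,0
+L1 (α=1/2) → [108, 37, 12]
+L2 (α=1/4) → [128, 105/2, 251/4]
+L3 (α=1/2) → [381/2, 401/4, 963/8]
= [190, 100, 120]

at x=2,y=0 over L1,L2,L3:
L1 α=1/2: [33, 121, 191/2]
L2 α=0: [33, 121, 191/2]
L3 α=4/7: [739/7, 587/7, 2349/14]
→ [106, 84, 168]

(0,1) stack=L1,L2,L3,L4,L5; from [0,0,0]:
+L1 (α=1/2) → [32, 251/2, 115/2]
+L2 (α=1/6) → [67/2, 501/4, 593/12]
+L3 (α=6/7) → [1327/14, 2469/28, 7145/84]
+L4 (α=3/4) → [4477/56, 13305/112, 56537/336]
+L5 (α=1/3) → [10525/84, 18793/168, 73673/504]
rounded: [125, 112, 146]

at x=2,y=1 over L1,L2,L3,L4,L5,L6:
after L1 α=3/7: [669/7, 285/7, 36]
after L2 α=4/5: [949/35, 897/7, 332/5]
after L3 α=3/5: [10193/175, 1056/7, 3094/25]
after L4 α=0: [10193/175, 1056/7, 3094/25]
after L5 α=5/7: [92136/1225, 10302/49, 19813/175]
after L6 α=1/2: [387361/2450, 21719/98, 55163/350]
rounded: [158, 222, 158]


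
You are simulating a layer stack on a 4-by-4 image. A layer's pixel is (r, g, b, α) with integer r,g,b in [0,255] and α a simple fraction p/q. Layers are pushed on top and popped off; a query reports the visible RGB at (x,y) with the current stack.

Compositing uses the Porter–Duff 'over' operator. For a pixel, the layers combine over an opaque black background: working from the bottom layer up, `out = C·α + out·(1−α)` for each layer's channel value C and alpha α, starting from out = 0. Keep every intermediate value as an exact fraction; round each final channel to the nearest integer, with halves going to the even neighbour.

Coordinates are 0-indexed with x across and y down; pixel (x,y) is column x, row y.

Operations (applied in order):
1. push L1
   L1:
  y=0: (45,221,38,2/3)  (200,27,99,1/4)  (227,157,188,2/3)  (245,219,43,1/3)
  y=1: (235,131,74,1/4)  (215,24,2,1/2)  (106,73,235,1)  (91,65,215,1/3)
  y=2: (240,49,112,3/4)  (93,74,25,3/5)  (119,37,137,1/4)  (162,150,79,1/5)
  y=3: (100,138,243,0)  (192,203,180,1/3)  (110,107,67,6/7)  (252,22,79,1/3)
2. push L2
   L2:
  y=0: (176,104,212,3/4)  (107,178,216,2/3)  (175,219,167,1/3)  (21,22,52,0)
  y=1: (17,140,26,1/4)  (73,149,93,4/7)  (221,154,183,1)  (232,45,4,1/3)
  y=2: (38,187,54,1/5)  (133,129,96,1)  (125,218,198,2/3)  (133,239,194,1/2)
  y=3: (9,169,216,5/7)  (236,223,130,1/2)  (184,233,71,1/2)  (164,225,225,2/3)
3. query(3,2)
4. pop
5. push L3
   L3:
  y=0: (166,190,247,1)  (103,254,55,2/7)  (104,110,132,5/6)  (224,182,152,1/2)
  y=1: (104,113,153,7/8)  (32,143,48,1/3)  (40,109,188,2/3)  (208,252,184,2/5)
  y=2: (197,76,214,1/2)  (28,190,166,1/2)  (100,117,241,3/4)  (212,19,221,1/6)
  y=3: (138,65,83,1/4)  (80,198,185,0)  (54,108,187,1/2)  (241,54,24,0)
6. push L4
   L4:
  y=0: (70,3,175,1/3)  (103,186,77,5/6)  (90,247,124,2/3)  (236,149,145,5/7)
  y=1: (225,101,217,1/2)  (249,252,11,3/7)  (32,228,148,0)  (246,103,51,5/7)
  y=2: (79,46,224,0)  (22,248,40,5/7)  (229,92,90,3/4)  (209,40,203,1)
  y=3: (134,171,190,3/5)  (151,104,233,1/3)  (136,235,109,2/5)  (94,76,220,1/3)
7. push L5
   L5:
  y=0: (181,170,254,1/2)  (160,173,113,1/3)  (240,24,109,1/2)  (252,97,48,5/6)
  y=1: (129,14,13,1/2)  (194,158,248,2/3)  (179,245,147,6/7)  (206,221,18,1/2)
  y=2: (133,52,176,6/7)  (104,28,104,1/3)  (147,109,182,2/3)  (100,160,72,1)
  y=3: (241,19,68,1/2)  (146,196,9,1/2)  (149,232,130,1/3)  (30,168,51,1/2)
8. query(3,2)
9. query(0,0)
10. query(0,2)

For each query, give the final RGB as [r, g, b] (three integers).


query (3,2) [L1,L2] — begin 0,0,0
+L1 (α=1/5) → [162/5, 30, 79/5]
+L2 (α=1/2) → [827/10, 269/2, 1049/10]
= [83, 134, 105]

query (3,2) [L1,L3,L4,L5] — begin 0,0,0
L1 α=1/5: [162/5, 30, 79/5]
L3 α=1/6: [187/3, 169/6, 50]
L4 α=1: [209, 40, 203]
L5 α=1: [100, 160, 72]
→ [100, 160, 72]

query (0,0) [L1,L3,L4,L5] — begin 0,0,0
after L1 α=2/3: [30, 442/3, 76/3]
after L3 α=1: [166, 190, 247]
after L4 α=1/3: [134, 383/3, 223]
after L5 α=1/2: [315/2, 893/6, 477/2]
rounded: [158, 149, 238]

query (0,2) [L1,L3,L4,L5] — begin 0,0,0
+L1 (α=3/4) → [180, 147/4, 84]
+L3 (α=1/2) → [377/2, 451/8, 149]
+L4 (α=0) → [377/2, 451/8, 149]
+L5 (α=6/7) → [1973/14, 421/8, 1205/7]
= [141, 53, 172]


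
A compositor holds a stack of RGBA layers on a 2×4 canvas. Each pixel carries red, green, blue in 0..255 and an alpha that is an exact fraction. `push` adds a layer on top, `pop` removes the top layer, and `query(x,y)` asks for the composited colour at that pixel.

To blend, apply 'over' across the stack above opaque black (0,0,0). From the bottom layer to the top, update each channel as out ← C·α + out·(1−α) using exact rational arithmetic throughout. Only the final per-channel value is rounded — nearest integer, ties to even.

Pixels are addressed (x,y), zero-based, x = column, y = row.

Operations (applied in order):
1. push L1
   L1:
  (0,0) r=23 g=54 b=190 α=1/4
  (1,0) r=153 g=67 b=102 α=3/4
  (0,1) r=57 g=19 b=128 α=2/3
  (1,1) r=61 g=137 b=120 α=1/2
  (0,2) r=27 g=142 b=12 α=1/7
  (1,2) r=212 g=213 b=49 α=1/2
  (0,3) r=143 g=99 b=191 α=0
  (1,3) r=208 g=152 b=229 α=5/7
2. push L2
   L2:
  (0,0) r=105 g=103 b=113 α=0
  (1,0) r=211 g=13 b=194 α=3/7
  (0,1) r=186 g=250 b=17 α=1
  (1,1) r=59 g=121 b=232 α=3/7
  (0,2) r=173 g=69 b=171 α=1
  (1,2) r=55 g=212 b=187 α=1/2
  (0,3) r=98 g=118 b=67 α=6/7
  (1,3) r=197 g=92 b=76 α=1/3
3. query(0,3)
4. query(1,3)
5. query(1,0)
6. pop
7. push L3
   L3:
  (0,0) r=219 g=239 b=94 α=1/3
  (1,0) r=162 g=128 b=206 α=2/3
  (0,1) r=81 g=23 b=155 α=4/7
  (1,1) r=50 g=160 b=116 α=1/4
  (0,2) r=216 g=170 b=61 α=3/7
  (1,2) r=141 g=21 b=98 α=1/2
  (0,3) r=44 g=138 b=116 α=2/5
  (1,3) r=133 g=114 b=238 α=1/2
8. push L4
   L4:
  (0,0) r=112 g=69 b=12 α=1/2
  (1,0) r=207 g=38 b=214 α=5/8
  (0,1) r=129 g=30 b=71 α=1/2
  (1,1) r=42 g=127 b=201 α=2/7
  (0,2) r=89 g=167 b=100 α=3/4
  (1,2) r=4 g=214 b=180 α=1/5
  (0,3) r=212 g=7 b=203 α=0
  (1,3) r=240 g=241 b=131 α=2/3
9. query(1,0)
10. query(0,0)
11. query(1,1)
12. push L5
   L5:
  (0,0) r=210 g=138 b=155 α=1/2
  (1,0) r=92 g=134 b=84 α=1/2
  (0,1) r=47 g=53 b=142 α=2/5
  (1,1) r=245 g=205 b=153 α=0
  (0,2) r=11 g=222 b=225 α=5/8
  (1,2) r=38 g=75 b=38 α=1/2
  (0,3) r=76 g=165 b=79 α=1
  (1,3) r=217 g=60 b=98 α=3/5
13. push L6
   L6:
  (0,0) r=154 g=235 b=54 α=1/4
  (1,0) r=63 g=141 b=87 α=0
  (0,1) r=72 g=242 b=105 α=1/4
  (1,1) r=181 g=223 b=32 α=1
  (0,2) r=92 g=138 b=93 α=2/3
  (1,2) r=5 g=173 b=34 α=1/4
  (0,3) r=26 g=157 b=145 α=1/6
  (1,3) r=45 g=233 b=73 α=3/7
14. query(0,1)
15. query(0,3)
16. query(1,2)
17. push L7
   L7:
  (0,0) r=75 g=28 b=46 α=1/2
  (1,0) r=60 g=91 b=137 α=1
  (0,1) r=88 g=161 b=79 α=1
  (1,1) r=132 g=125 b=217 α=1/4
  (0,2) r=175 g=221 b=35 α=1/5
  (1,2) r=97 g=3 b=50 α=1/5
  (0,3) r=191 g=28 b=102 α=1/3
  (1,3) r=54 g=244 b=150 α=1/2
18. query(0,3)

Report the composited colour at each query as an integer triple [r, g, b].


(0,3) stack=L1,L2; from [0,0,0]:
+L1 (α=0) → [0, 0, 0]
+L2 (α=6/7) → [84, 708/7, 402/7]
rounded: [84, 101, 57]

query (1,3) [L1,L2] — begin 0,0,0
after L1 α=5/7: [1040/7, 760/7, 1145/7]
after L2 α=1/3: [1153/7, 2164/21, 2822/21]
= [165, 103, 134]

(1,0) stack=L1,L2; from [0,0,0]:
+L1 (α=3/4) → [459/4, 201/4, 153/2]
+L2 (α=3/7) → [156, 240/7, 888/7]
→ [156, 34, 127]

at x=1,y=0 over L1,L3,L4:
L1 α=3/4: [459/4, 201/4, 153/2]
L3 α=2/3: [585/4, 1225/12, 977/6]
L4 α=5/8: [5895/32, 1985/32, 3117/16]
= [184, 62, 195]

at x=0,y=0 over L1,L3,L4:
after L1 α=1/4: [23/4, 27/2, 95/2]
after L3 α=1/3: [461/6, 266/3, 63]
after L4 α=1/2: [1133/12, 473/6, 75/2]
rounded: [94, 79, 38]

(1,1) stack=L1,L3,L4; from [0,0,0]:
after L1 α=1/2: [61/2, 137/2, 60]
after L3 α=1/4: [283/8, 731/8, 74]
after L4 α=2/7: [2087/56, 5687/56, 772/7]
rounded: [37, 102, 110]

at x=0,y=1 over L1,L3,L4,L5,L6:
+L1 (α=2/3) → [38, 38/3, 256/3]
+L3 (α=4/7) → [438/7, 130/7, 876/7]
+L4 (α=1/2) → [1341/14, 170/7, 1373/14]
+L5 (α=2/5) → [5339/70, 1252/35, 1619/14]
+L6 (α=1/4) → [21057/280, 6113/70, 6327/56]
= [75, 87, 113]

query (0,3) [L1,L3,L4,L5,L6] — begin 0,0,0
+L1 (α=0) → [0, 0, 0]
+L3 (α=2/5) → [88/5, 276/5, 232/5]
+L4 (α=0) → [88/5, 276/5, 232/5]
+L5 (α=1) → [76, 165, 79]
+L6 (α=1/6) → [203/3, 491/3, 90]
= [68, 164, 90]

query (1,2) [L1,L3,L4,L5,L6] — begin 0,0,0
L1 α=1/2: [106, 213/2, 49/2]
L3 α=1/2: [247/2, 255/4, 245/4]
L4 α=1/5: [498/5, 469/5, 85]
L5 α=1/2: [344/5, 422/5, 123/2]
L6 α=1/4: [1057/20, 2131/20, 437/8]
→ [53, 107, 55]

query (0,3) [L1,L3,L4,L5,L6,L7] — begin 0,0,0
after L1 α=0: [0, 0, 0]
after L3 α=2/5: [88/5, 276/5, 232/5]
after L4 α=0: [88/5, 276/5, 232/5]
after L5 α=1: [76, 165, 79]
after L6 α=1/6: [203/3, 491/3, 90]
after L7 α=1/3: [979/9, 1066/9, 94]
rounded: [109, 118, 94]


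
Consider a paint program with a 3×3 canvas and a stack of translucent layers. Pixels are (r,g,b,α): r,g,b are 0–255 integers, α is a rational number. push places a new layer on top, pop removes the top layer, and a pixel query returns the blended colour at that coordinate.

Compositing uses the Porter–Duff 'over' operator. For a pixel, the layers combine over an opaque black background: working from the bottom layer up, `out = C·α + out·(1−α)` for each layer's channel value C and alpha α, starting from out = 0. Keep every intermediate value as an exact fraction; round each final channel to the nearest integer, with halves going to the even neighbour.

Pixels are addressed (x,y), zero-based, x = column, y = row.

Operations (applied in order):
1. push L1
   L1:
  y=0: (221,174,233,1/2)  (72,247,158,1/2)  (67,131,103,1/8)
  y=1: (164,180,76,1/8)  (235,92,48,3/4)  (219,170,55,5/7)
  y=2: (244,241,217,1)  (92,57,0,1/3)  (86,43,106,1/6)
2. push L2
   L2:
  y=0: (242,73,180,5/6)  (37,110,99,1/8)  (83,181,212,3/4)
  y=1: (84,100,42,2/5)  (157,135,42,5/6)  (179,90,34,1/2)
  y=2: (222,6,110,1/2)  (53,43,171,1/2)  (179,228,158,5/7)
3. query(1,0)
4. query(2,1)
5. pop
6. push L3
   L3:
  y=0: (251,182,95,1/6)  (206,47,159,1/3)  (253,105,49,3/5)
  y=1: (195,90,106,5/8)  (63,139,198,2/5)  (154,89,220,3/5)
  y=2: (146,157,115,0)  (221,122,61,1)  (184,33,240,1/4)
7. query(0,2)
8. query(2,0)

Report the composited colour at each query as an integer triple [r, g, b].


at x=1,y=0 over L1,L2:
after L1 α=1/2: [36, 247/2, 79]
after L2 α=1/8: [289/8, 1949/16, 163/2]
= [36, 122, 82]

(2,1) stack=L1,L2; from [0,0,0]:
after L1 α=5/7: [1095/7, 850/7, 275/7]
after L2 α=1/2: [1174/7, 740/7, 513/14]
rounded: [168, 106, 37]

at x=0,y=2 over L1,L3:
after L1 α=1: [244, 241, 217]
after L3 α=0: [244, 241, 217]
→ [244, 241, 217]

query (2,0) [L1,L3] — begin 0,0,0
+L1 (α=1/8) → [67/8, 131/8, 103/8]
+L3 (α=3/5) → [3103/20, 1391/20, 691/20]
rounded: [155, 70, 35]


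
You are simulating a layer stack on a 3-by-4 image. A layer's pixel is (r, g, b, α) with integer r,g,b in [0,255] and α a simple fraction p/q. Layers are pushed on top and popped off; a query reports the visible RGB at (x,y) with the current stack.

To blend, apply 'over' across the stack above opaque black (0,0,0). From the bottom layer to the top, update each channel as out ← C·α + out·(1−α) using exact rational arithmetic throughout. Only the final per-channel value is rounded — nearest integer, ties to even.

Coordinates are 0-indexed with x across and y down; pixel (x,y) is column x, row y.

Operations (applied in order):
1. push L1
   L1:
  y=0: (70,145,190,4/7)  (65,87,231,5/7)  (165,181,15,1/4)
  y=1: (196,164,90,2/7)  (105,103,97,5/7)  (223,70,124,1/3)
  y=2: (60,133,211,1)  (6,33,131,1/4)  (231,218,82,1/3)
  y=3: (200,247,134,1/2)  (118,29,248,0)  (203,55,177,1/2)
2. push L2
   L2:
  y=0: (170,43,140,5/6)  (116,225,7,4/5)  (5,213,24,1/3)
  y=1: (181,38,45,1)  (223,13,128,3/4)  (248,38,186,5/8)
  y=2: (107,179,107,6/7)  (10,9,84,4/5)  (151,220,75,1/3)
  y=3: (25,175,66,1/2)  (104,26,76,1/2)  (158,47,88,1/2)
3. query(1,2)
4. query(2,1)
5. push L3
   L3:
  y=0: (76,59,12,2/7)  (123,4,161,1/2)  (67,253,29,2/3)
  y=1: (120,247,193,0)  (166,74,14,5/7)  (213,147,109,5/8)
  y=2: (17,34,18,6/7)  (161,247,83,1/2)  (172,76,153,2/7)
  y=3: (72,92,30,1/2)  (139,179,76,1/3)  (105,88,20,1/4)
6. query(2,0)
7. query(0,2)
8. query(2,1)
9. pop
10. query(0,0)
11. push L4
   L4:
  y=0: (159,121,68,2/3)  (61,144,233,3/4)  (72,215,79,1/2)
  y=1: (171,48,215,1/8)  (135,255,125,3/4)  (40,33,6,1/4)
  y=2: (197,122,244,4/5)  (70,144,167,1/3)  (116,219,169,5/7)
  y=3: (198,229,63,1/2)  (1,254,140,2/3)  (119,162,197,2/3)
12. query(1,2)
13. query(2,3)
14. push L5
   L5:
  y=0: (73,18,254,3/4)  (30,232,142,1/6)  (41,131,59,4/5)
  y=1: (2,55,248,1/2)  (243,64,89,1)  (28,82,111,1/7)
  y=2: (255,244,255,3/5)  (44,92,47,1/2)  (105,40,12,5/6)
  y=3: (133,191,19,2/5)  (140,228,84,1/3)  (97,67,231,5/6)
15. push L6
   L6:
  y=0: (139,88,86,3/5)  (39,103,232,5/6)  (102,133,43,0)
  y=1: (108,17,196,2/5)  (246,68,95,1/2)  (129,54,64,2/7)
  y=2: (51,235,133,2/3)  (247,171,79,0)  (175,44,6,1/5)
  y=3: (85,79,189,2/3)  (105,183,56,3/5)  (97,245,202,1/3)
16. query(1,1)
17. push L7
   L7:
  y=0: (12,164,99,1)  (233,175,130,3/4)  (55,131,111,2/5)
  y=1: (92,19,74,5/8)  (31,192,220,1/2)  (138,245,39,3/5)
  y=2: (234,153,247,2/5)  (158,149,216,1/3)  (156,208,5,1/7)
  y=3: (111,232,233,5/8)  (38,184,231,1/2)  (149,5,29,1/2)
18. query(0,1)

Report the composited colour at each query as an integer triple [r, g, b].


(1,2) stack=L1,L2; from [0,0,0]:
+L1 (α=1/4) → [3/2, 33/4, 131/4]
+L2 (α=4/5) → [83/10, 177/20, 295/4]
→ [8, 9, 74]

(2,1) stack=L1,L2; from [0,0,0]:
L1 α=1/3: [223/3, 70/3, 124/3]
L2 α=5/8: [1463/8, 65/2, 527/4]
= [183, 32, 132]

at x=2,y=0 over L1,L2,L3:
L1 α=1/4: [165/4, 181/4, 15/4]
L2 α=1/3: [175/6, 607/6, 21/2]
L3 α=2/3: [979/18, 3643/18, 137/6]
rounded: [54, 202, 23]

at x=0,y=2 over L1,L2,L3:
+L1 (α=1) → [60, 133, 211]
+L2 (α=6/7) → [702/7, 1207/7, 853/7]
+L3 (α=6/7) → [1416/49, 2635/49, 1609/49]
rounded: [29, 54, 33]

(2,1) stack=L1,L2,L3; from [0,0,0]:
L1 α=1/3: [223/3, 70/3, 124/3]
L2 α=5/8: [1463/8, 65/2, 527/4]
L3 α=5/8: [12909/64, 1665/16, 3761/32]
→ [202, 104, 118]

at x=0,y=0 over L1,L2:
+L1 (α=4/7) → [40, 580/7, 760/7]
+L2 (α=5/6) → [445/3, 695/14, 2830/21]
= [148, 50, 135]

at x=1,y=2 over L1,L2,L4:
+L1 (α=1/4) → [3/2, 33/4, 131/4]
+L2 (α=4/5) → [83/10, 177/20, 295/4]
+L4 (α=1/3) → [433/15, 539/10, 629/6]
= [29, 54, 105]

query (2,3) [L1,L2,L4] — begin 0,0,0
after L1 α=1/2: [203/2, 55/2, 177/2]
after L2 α=1/2: [519/4, 149/4, 353/4]
after L4 α=2/3: [1471/12, 1445/12, 643/4]
rounded: [123, 120, 161]

query (1,1) [L1,L2,L4,L5,L6] — begin 0,0,0
after L1 α=5/7: [75, 515/7, 485/7]
after L2 α=3/4: [186, 197/7, 3173/28]
after L4 α=3/4: [591/4, 1388/7, 13673/112]
after L5 α=1: [243, 64, 89]
after L6 α=1/2: [489/2, 66, 92]
= [244, 66, 92]

at x=0,y=1 over L1,L2,L4,L5,L6,L7:
L1 α=2/7: [56, 328/7, 180/7]
L2 α=1: [181, 38, 45]
L4 α=1/8: [719/4, 157/4, 265/4]
L5 α=1/2: [727/8, 377/8, 1257/8]
L6 α=2/5: [3909/40, 1403/40, 6907/40]
L7 α=5/8: [30127/320, 8009/320, 35521/320]
rounded: [94, 25, 111]


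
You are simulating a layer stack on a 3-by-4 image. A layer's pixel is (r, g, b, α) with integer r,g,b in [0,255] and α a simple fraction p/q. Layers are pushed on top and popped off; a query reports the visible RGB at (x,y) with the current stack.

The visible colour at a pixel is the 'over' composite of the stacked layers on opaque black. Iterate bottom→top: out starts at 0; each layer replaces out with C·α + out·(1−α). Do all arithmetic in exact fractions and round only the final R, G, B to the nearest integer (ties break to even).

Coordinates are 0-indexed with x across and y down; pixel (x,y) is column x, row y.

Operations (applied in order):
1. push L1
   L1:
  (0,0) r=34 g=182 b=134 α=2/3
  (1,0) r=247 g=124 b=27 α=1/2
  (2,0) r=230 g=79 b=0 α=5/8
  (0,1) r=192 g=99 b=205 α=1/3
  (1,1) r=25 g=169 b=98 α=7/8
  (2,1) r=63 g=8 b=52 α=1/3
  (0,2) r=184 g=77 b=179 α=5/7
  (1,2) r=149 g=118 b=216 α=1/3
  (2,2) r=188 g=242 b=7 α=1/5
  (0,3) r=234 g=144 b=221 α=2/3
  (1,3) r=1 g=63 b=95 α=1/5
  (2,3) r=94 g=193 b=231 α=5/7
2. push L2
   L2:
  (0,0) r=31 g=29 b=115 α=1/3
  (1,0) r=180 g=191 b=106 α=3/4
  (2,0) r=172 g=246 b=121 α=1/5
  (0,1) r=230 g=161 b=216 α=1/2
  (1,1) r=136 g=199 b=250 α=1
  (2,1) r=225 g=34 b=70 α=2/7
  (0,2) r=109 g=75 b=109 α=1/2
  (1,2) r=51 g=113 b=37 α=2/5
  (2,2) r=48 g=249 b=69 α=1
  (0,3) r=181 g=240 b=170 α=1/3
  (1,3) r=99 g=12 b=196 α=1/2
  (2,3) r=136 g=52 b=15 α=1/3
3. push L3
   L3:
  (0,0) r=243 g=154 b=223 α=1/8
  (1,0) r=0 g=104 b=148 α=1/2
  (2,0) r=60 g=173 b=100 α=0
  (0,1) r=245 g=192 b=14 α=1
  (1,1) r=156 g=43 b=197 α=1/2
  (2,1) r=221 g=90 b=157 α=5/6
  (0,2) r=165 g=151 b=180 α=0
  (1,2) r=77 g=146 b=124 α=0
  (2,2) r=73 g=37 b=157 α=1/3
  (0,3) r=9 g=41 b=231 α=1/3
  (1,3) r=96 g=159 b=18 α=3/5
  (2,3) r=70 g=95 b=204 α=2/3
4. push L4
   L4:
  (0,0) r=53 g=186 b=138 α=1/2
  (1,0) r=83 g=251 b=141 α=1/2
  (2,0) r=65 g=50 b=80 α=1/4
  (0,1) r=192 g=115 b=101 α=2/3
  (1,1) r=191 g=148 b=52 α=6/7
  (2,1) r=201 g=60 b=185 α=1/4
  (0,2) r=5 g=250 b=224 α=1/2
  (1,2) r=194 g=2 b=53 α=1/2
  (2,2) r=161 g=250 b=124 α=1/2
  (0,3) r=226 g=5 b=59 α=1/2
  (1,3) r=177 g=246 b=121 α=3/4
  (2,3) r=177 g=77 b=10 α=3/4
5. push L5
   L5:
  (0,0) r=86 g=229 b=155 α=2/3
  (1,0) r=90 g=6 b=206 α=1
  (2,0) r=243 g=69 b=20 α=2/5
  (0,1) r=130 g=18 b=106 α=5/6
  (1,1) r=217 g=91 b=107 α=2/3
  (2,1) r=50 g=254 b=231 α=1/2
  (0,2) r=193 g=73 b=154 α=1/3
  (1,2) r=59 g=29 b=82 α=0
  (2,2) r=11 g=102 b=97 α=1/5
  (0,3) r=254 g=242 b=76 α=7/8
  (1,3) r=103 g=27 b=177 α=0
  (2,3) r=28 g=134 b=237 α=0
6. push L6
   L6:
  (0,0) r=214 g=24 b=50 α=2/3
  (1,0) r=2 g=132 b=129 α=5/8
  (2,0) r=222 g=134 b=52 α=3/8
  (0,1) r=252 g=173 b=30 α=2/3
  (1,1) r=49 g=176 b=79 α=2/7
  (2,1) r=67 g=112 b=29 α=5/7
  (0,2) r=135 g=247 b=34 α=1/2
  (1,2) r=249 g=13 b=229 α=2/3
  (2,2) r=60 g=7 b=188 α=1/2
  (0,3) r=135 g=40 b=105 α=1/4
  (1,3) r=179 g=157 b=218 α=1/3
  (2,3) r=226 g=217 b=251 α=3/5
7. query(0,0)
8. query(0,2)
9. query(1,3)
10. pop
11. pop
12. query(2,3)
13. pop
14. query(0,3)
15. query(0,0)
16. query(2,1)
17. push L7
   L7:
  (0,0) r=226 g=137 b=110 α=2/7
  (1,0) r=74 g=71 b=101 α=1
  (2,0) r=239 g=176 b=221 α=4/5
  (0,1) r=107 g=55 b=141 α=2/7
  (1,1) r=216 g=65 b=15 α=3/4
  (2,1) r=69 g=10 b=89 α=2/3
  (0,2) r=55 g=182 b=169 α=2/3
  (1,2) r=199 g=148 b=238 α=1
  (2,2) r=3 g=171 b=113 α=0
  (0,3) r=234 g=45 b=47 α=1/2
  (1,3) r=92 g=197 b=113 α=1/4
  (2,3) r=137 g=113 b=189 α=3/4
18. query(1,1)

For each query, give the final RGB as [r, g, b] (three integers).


(0,0) stack=L1,L2,L3,L4,L5,L6; from [0,0,0]:
+L1 (α=2/3) → [68/3, 364/3, 268/3]
+L2 (α=1/3) → [229/9, 815/9, 881/9]
+L3 (α=1/8) → [1895/36, 7091/72, 4087/36]
+L4 (α=1/2) → [3803/72, 20483/144, 9055/72]
+L5 (α=2/3) → [16187/216, 86435/432, 31375/216]
+L6 (α=2/3) → [108635/648, 107171/1296, 52975/648]
→ [168, 83, 82]

query (0,2) [L1,L2,L3,L4,L5,L6] — begin 0,0,0
+L1 (α=5/7) → [920/7, 55, 895/7]
+L2 (α=1/2) → [1683/14, 65, 829/7]
+L3 (α=0) → [1683/14, 65, 829/7]
+L4 (α=1/2) → [1753/28, 315/2, 2397/14]
+L5 (α=1/3) → [1485/14, 388/3, 3475/21]
+L6 (α=1/2) → [3375/28, 1129/6, 4189/42]
= [121, 188, 100]

(1,3) stack=L1,L2,L3,L4,L5,L6; from [0,0,0]:
after L1 α=1/5: [1/5, 63/5, 19]
after L2 α=1/2: [248/5, 123/10, 215/2]
after L3 α=3/5: [1936/25, 2508/25, 269/5]
after L4 α=3/4: [15211/100, 10479/50, 521/5]
after L5 α=0: [15211/100, 10479/50, 521/5]
after L6 α=1/3: [24161/150, 14404/75, 2132/15]
→ [161, 192, 142]

query (2,3) [L1,L2,L3,L4] — begin 0,0,0
after L1 α=5/7: [470/7, 965/7, 165]
after L2 α=1/3: [1892/21, 2294/21, 115]
after L3 α=2/3: [4832/63, 6284/63, 523/3]
after L4 α=3/4: [38285/252, 20837/252, 613/12]
= [152, 83, 51]

(0,3) stack=L1,L2,L3; from [0,0,0]:
L1 α=2/3: [156, 96, 442/3]
L2 α=1/3: [493/3, 144, 1394/9]
L3 α=1/3: [1013/9, 329/3, 4867/27]
→ [113, 110, 180]

at x=0,y=0 over L1,L2,L3:
L1 α=2/3: [68/3, 364/3, 268/3]
L2 α=1/3: [229/9, 815/9, 881/9]
L3 α=1/8: [1895/36, 7091/72, 4087/36]
→ [53, 98, 114]

at x=2,y=1 over L1,L2,L3:
L1 α=1/3: [21, 8/3, 52/3]
L2 α=2/7: [555/7, 244/21, 680/21]
L3 α=5/6: [4145/21, 4847/63, 17165/126]
→ [197, 77, 136]

query (1,1) [L1,L2,L3,L7] — begin 0,0,0
after L1 α=7/8: [175/8, 1183/8, 343/4]
after L2 α=1: [136, 199, 250]
after L3 α=1/2: [146, 121, 447/2]
after L7 α=3/4: [397/2, 79, 537/8]
= [198, 79, 67]


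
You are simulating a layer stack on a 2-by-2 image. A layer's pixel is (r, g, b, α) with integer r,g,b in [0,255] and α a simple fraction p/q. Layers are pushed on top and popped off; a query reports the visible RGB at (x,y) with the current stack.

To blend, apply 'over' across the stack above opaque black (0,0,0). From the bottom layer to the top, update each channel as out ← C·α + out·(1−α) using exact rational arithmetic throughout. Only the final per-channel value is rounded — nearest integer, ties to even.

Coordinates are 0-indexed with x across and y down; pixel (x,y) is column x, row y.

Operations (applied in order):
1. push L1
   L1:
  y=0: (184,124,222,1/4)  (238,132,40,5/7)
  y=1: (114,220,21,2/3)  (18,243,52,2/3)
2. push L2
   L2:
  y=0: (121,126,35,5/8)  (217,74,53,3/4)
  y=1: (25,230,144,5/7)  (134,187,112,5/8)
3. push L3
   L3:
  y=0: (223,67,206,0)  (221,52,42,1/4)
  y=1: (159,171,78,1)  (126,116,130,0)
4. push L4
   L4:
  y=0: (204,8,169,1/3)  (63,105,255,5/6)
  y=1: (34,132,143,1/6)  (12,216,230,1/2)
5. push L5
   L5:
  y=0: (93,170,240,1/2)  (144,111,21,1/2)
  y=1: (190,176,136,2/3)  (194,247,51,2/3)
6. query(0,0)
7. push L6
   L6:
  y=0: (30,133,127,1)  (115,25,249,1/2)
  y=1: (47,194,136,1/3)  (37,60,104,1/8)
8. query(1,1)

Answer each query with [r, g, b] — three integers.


query (0,0) [L1,L2,L3,L4,L5] — begin 0,0,0
+L1 (α=1/4) → [46, 31, 111/2]
+L2 (α=5/8) → [743/8, 723/8, 683/16]
+L3 (α=0) → [743/8, 723/8, 683/16]
+L4 (α=1/3) → [1559/12, 755/12, 2035/24]
+L5 (α=1/2) → [2675/24, 2795/24, 7795/48]
rounded: [111, 116, 162]

query (1,1) [L1,L2,L3,L4,L5,L6] — begin 0,0,0
+L1 (α=2/3) → [12, 162, 104/3]
+L2 (α=5/8) → [353/4, 1421/8, 83]
+L3 (α=0) → [353/4, 1421/8, 83]
+L4 (α=1/2) → [401/8, 3149/16, 313/2]
+L5 (α=2/3) → [3505/24, 11053/48, 517/6]
+L6 (α=1/8) → [25423/192, 80251/384, 4243/48]
rounded: [132, 209, 88]
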